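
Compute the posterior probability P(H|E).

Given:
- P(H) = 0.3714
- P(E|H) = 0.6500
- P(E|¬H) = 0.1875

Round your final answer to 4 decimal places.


Bayes' theorem: P(H|E) = P(E|H) × P(H) / P(E)

Step 1: Calculate P(E) using law of total probability
P(E) = P(E|H)P(H) + P(E|¬H)P(¬H)
     = 0.6500 × 0.3714 + 0.1875 × 0.6286
     = 0.24141000 + 0.11786250
     = 0.35927250

Step 2: Apply Bayes' theorem
P(H|E) = P(E|H) × P(H) / P(E)
       = 0.24141000 / 0.35927250
       = 0.6719


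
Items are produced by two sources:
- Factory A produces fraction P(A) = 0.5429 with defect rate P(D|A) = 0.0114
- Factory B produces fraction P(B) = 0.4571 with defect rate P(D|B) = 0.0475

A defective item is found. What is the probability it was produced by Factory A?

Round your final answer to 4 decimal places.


Let A = from Factory A, D = defective

Given:
- P(A) = 0.5429, P(B) = 0.4571
- P(D|A) = 0.0114, P(D|B) = 0.0475

Step 1: Find P(D)
P(D) = P(D|A)P(A) + P(D|B)P(B)
     = 0.0114 × 0.5429 + 0.0475 × 0.4571
     = 0.00618906 + 0.02171225
     = 0.02790131

Step 2: Apply Bayes' theorem
P(A|D) = P(D|A)P(A) / P(D)
       = 0.00618906 / 0.02790131
       = 0.2218


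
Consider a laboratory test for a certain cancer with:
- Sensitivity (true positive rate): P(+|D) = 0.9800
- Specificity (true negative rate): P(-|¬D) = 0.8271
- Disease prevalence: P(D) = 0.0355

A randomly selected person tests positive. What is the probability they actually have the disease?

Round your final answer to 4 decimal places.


Let D = has disease, + = positive test

Given:
- P(D) = 0.0355 (prevalence)
- P(+|D) = 0.9800 (sensitivity)
- P(-|¬D) = 0.8271 (specificity)
- P(+|¬D) = 0.1729 (false positive rate = 1 - specificity)

Step 1: Find P(+)
P(+) = P(+|D)P(D) + P(+|¬D)P(¬D)
     = 0.9800 × 0.0355 + 0.1729 × 0.9645
     = 0.03479000 + 0.16676205
     = 0.20155205

Step 2: Apply Bayes' theorem for P(D|+)
P(D|+) = P(+|D)P(D) / P(+)
       = 0.03479000 / 0.20155205
       = 0.1726


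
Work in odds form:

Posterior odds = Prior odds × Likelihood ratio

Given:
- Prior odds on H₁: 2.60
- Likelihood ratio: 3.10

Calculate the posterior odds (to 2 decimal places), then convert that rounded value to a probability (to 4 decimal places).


Step 1: Calculate posterior odds
Posterior odds = Prior odds × LR
               = 2.60 × 3.10
               = 8.06

Step 2: Convert to probability
P(H₁|E) = Posterior odds / (1 + Posterior odds)
       = 8.06 / (1 + 8.06)
       = 8.06 / 9.06
       = 0.8896

The evidence increased P(H₁) from 0.7222 to 0.8896.


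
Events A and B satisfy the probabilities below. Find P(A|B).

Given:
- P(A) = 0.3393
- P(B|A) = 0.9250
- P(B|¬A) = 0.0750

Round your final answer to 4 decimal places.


Bayes' theorem: P(A|B) = P(B|A) × P(A) / P(B)

Step 1: Calculate P(B) using law of total probability
P(B) = P(B|A)P(A) + P(B|¬A)P(¬A)
     = 0.9250 × 0.3393 + 0.0750 × 0.6607
     = 0.31385250 + 0.04955250
     = 0.36340500

Step 2: Apply Bayes' theorem
P(A|B) = P(B|A) × P(A) / P(B)
       = 0.31385250 / 0.36340500
       = 0.8636


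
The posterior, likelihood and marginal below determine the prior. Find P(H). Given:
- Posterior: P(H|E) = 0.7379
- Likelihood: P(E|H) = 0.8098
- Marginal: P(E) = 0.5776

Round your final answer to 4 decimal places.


From Bayes' theorem: P(H|E) = P(E|H) × P(H) / P(E)

Rearranging for P(H):
P(H) = P(H|E) × P(E) / P(E|H)
     = 0.7379 × 0.5776 / 0.8098
     = 0.42621104 / 0.8098
     = 0.5263


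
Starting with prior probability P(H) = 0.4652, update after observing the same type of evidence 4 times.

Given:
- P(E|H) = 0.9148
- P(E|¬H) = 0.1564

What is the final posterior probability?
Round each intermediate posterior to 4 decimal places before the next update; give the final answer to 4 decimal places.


Sequential Bayesian updating:

Initial prior: P(H) = 0.4652

Update 1:
  P(E) = 0.9148 × 0.4652 + 0.1564 × 0.5348 = 0.42556496 + 0.08364272 = 0.50920768
  P(H|E) = 0.42556496 / 0.50920768 = 0.8357

Update 2:
  P(E) = 0.9148 × 0.8357 + 0.1564 × 0.1643 = 0.76449836 + 0.02569652 = 0.79019488
  P(H|E) = 0.76449836 / 0.79019488 = 0.9675

Update 3:
  P(E) = 0.9148 × 0.9675 + 0.1564 × 0.0325 = 0.88506900 + 0.00508300 = 0.89015200
  P(H|E) = 0.88506900 / 0.89015200 = 0.9943

Update 4:
  P(E) = 0.9148 × 0.9943 + 0.1564 × 0.0057 = 0.90958564 + 0.00089148 = 0.91047712
  P(H|E) = 0.90958564 / 0.91047712 = 0.9990

Final posterior: 0.9990


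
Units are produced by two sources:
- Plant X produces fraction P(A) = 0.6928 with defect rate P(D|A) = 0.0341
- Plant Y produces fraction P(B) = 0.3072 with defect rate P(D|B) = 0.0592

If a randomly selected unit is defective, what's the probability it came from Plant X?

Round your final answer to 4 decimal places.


Let A = from Plant X, D = defective

Given:
- P(A) = 0.6928, P(B) = 0.3072
- P(D|A) = 0.0341, P(D|B) = 0.0592

Step 1: Find P(D)
P(D) = P(D|A)P(A) + P(D|B)P(B)
     = 0.0341 × 0.6928 + 0.0592 × 0.3072
     = 0.02362448 + 0.01818624
     = 0.04181072

Step 2: Apply Bayes' theorem
P(A|D) = P(D|A)P(A) / P(D)
       = 0.02362448 / 0.04181072
       = 0.5650


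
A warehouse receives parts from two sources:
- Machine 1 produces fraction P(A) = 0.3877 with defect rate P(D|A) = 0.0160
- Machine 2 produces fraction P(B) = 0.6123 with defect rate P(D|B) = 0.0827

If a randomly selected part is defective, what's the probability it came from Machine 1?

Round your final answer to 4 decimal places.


Let A = from Machine 1, D = defective

Given:
- P(A) = 0.3877, P(B) = 0.6123
- P(D|A) = 0.0160, P(D|B) = 0.0827

Step 1: Find P(D)
P(D) = P(D|A)P(A) + P(D|B)P(B)
     = 0.0160 × 0.3877 + 0.0827 × 0.6123
     = 0.00620320 + 0.05063721
     = 0.05684041

Step 2: Apply Bayes' theorem
P(A|D) = P(D|A)P(A) / P(D)
       = 0.00620320 / 0.05684041
       = 0.1091


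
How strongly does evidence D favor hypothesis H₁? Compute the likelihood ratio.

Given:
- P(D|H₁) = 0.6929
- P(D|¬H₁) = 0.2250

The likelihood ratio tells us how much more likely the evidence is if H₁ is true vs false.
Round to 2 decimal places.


Likelihood Ratio (LR) = P(D|H₁) / P(D|¬H₁)

LR = 0.6929 / 0.2250
   = 3.08

The evidence is 3.08 times more likely if H₁ is true than if H₁ is false.
Because LR exceeds 1, D is evidence for H₁.


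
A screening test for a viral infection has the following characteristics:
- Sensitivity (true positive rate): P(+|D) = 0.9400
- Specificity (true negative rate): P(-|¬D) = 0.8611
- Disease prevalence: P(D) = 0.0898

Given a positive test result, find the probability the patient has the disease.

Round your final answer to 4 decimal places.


Let D = has disease, + = positive test

Given:
- P(D) = 0.0898 (prevalence)
- P(+|D) = 0.9400 (sensitivity)
- P(-|¬D) = 0.8611 (specificity)
- P(+|¬D) = 0.1389 (false positive rate = 1 - specificity)

Step 1: Find P(+)
P(+) = P(+|D)P(D) + P(+|¬D)P(¬D)
     = 0.9400 × 0.0898 + 0.1389 × 0.9102
     = 0.08441200 + 0.12642678
     = 0.21083878

Step 2: Apply Bayes' theorem for P(D|+)
P(D|+) = P(+|D)P(D) / P(+)
       = 0.08441200 / 0.21083878
       = 0.4004


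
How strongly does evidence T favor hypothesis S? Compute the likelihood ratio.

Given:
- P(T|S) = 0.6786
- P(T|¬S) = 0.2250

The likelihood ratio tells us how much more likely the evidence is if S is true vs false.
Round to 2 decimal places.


Likelihood Ratio (LR) = P(T|S) / P(T|¬S)

LR = 0.6786 / 0.2250
   = 3.02

The evidence is 3.02 times more likely if S is true than if S is false.
Since LR > 1, the evidence supports S over ¬S.


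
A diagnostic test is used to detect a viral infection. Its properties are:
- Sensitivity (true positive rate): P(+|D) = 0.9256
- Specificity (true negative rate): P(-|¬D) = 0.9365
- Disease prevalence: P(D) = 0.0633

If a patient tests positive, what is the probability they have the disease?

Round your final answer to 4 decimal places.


Let D = has disease, + = positive test

Given:
- P(D) = 0.0633 (prevalence)
- P(+|D) = 0.9256 (sensitivity)
- P(-|¬D) = 0.9365 (specificity)
- P(+|¬D) = 0.0635 (false positive rate = 1 - specificity)

Step 1: Find P(+)
P(+) = P(+|D)P(D) + P(+|¬D)P(¬D)
     = 0.9256 × 0.0633 + 0.0635 × 0.9367
     = 0.05859048 + 0.05948045
     = 0.11807093

Step 2: Apply Bayes' theorem for P(D|+)
P(D|+) = P(+|D)P(D) / P(+)
       = 0.05859048 / 0.11807093
       = 0.4962


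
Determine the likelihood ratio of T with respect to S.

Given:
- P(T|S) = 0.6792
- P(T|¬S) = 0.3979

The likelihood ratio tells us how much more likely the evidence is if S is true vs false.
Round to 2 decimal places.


Likelihood Ratio (LR) = P(T|S) / P(T|¬S)

LR = 0.6792 / 0.3979
   = 1.71

The evidence is 1.71 times more likely if S is true than if S is false.
LR > 1, so observing T raises the odds in favor of S.


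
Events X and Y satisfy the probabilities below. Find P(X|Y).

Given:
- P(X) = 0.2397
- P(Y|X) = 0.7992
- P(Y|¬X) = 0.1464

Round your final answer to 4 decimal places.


Bayes' theorem: P(X|Y) = P(Y|X) × P(X) / P(Y)

Step 1: Calculate P(Y) using law of total probability
P(Y) = P(Y|X)P(X) + P(Y|¬X)P(¬X)
     = 0.7992 × 0.2397 + 0.1464 × 0.7603
     = 0.19156824 + 0.11130792
     = 0.30287616

Step 2: Apply Bayes' theorem
P(X|Y) = P(Y|X) × P(X) / P(Y)
       = 0.19156824 / 0.30287616
       = 0.6325


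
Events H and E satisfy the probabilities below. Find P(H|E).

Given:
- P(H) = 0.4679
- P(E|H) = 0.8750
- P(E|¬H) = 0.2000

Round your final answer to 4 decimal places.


Bayes' theorem: P(H|E) = P(E|H) × P(H) / P(E)

Step 1: Calculate P(E) using law of total probability
P(E) = P(E|H)P(H) + P(E|¬H)P(¬H)
     = 0.8750 × 0.4679 + 0.2000 × 0.5321
     = 0.40941250 + 0.10642000
     = 0.51583250

Step 2: Apply Bayes' theorem
P(H|E) = P(E|H) × P(H) / P(E)
       = 0.40941250 / 0.51583250
       = 0.7937


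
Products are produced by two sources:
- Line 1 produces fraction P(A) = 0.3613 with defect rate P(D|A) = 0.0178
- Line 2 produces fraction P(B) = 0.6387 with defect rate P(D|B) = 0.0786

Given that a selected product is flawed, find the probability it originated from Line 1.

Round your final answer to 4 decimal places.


Let A = from Line 1, D = flawed

Given:
- P(A) = 0.3613, P(B) = 0.6387
- P(D|A) = 0.0178, P(D|B) = 0.0786

Step 1: Find P(D)
P(D) = P(D|A)P(A) + P(D|B)P(B)
     = 0.0178 × 0.3613 + 0.0786 × 0.6387
     = 0.00643114 + 0.05020182
     = 0.05663296

Step 2: Apply Bayes' theorem
P(A|D) = P(D|A)P(A) / P(D)
       = 0.00643114 / 0.05663296
       = 0.1136


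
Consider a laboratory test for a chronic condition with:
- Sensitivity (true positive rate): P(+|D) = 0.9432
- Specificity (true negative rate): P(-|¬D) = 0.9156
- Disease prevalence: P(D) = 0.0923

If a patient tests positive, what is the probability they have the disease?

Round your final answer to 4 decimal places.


Let D = has disease, + = positive test

Given:
- P(D) = 0.0923 (prevalence)
- P(+|D) = 0.9432 (sensitivity)
- P(-|¬D) = 0.9156 (specificity)
- P(+|¬D) = 0.0844 (false positive rate = 1 - specificity)

Step 1: Find P(+)
P(+) = P(+|D)P(D) + P(+|¬D)P(¬D)
     = 0.9432 × 0.0923 + 0.0844 × 0.9077
     = 0.08705736 + 0.07660988
     = 0.16366724

Step 2: Apply Bayes' theorem for P(D|+)
P(D|+) = P(+|D)P(D) / P(+)
       = 0.08705736 / 0.16366724
       = 0.5319


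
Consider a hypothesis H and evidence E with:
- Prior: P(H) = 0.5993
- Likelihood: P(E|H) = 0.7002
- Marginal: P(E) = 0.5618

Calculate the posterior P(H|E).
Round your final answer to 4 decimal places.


Using Bayes' theorem:

P(H|E) = P(E|H) × P(H) / P(E)
       = 0.7002 × 0.5993 / 0.5618
       = 0.41962986 / 0.5618
       = 0.7469

The evidence strengthens our belief in H.
Prior: 0.5993 → Posterior: 0.7469


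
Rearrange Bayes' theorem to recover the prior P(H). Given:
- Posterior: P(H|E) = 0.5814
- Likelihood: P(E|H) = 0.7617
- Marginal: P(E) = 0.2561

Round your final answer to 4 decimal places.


From Bayes' theorem: P(H|E) = P(E|H) × P(H) / P(E)

Rearranging for P(H):
P(H) = P(H|E) × P(E) / P(E|H)
     = 0.5814 × 0.2561 / 0.7617
     = 0.14889654 / 0.7617
     = 0.1955


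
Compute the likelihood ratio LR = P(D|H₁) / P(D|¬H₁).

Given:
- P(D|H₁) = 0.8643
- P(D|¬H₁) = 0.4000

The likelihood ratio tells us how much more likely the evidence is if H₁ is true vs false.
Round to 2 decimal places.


Likelihood Ratio (LR) = P(D|H₁) / P(D|¬H₁)

LR = 0.8643 / 0.4000
   = 2.16

The evidence is 2.16 times more likely if H₁ is true than if H₁ is false.
LR > 1, so observing D raises the odds in favor of H₁.


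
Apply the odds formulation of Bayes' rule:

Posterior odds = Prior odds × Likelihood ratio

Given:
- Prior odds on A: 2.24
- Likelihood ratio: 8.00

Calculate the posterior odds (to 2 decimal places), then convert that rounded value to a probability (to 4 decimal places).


Step 1: Calculate posterior odds
Posterior odds = Prior odds × LR
               = 2.24 × 8.00
               = 17.92

Step 2: Convert to probability
P(A|E) = Posterior odds / (1 + Posterior odds)
       = 17.92 / (1 + 17.92)
       = 17.92 / 18.92
       = 0.9471

The evidence increased P(A) from 0.6914 to 0.9471.


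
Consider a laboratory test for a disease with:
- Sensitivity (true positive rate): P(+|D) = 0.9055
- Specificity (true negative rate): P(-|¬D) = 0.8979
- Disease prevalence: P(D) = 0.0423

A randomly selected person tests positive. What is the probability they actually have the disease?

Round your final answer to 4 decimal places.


Let D = has disease, + = positive test

Given:
- P(D) = 0.0423 (prevalence)
- P(+|D) = 0.9055 (sensitivity)
- P(-|¬D) = 0.8979 (specificity)
- P(+|¬D) = 0.1021 (false positive rate = 1 - specificity)

Step 1: Find P(+)
P(+) = P(+|D)P(D) + P(+|¬D)P(¬D)
     = 0.9055 × 0.0423 + 0.1021 × 0.9577
     = 0.03830265 + 0.09778117
     = 0.13608382

Step 2: Apply Bayes' theorem for P(D|+)
P(D|+) = P(+|D)P(D) / P(+)
       = 0.03830265 / 0.13608382
       = 0.2815


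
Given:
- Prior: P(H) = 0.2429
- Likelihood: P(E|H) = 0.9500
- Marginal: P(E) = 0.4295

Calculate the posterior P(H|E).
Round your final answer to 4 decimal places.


Using Bayes' theorem:

P(H|E) = P(E|H) × P(H) / P(E)
       = 0.9500 × 0.2429 / 0.4295
       = 0.23075500 / 0.4295
       = 0.5373

The evidence strengthens our belief in H.
Prior: 0.2429 → Posterior: 0.5373


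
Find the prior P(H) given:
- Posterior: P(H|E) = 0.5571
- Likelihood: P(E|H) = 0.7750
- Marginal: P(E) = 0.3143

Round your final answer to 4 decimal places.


From Bayes' theorem: P(H|E) = P(E|H) × P(H) / P(E)

Rearranging for P(H):
P(H) = P(H|E) × P(E) / P(E|H)
     = 0.5571 × 0.3143 / 0.7750
     = 0.17509653 / 0.7750
     = 0.2259


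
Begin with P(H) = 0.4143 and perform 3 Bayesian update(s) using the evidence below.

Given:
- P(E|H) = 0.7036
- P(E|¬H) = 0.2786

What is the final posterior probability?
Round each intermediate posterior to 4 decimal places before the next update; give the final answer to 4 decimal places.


Sequential Bayesian updating:

Initial prior: P(H) = 0.4143

Update 1:
  P(E) = 0.7036 × 0.4143 + 0.2786 × 0.5857 = 0.29150148 + 0.16317602 = 0.45467750
  P(H|E) = 0.29150148 / 0.45467750 = 0.6411

Update 2:
  P(E) = 0.7036 × 0.6411 + 0.2786 × 0.3589 = 0.45107796 + 0.09998954 = 0.55106750
  P(H|E) = 0.45107796 / 0.55106750 = 0.8186

Update 3:
  P(E) = 0.7036 × 0.8186 + 0.2786 × 0.1814 = 0.57596696 + 0.05053804 = 0.62650500
  P(H|E) = 0.57596696 / 0.62650500 = 0.9193

Final posterior: 0.9193


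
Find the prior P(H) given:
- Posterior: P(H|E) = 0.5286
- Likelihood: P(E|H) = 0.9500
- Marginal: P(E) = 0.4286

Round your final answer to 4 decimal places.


From Bayes' theorem: P(H|E) = P(E|H) × P(H) / P(E)

Rearranging for P(H):
P(H) = P(H|E) × P(E) / P(E|H)
     = 0.5286 × 0.4286 / 0.9500
     = 0.22655796 / 0.9500
     = 0.2385


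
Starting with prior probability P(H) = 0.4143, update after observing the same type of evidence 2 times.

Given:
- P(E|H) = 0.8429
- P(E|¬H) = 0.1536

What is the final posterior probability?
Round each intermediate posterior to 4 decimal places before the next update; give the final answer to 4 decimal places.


Sequential Bayesian updating:

Initial prior: P(H) = 0.4143

Update 1:
  P(E) = 0.8429 × 0.4143 + 0.1536 × 0.5857 = 0.34921347 + 0.08996352 = 0.43917699
  P(H|E) = 0.34921347 / 0.43917699 = 0.7952

Update 2:
  P(E) = 0.8429 × 0.7952 + 0.1536 × 0.2048 = 0.67027408 + 0.03145728 = 0.70173136
  P(H|E) = 0.67027408 / 0.70173136 = 0.9552

Final posterior: 0.9552


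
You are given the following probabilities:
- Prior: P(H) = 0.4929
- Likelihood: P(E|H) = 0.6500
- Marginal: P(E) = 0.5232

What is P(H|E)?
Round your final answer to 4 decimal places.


Using Bayes' theorem:

P(H|E) = P(E|H) × P(H) / P(E)
       = 0.6500 × 0.4929 / 0.5232
       = 0.32038500 / 0.5232
       = 0.6124

The evidence strengthens our belief in H.
Prior: 0.4929 → Posterior: 0.6124


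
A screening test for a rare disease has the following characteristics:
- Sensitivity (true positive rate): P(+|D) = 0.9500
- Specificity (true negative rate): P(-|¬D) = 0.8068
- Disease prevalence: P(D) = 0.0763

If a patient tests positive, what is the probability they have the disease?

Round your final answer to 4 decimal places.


Let D = has disease, + = positive test

Given:
- P(D) = 0.0763 (prevalence)
- P(+|D) = 0.9500 (sensitivity)
- P(-|¬D) = 0.8068 (specificity)
- P(+|¬D) = 0.1932 (false positive rate = 1 - specificity)

Step 1: Find P(+)
P(+) = P(+|D)P(D) + P(+|¬D)P(¬D)
     = 0.9500 × 0.0763 + 0.1932 × 0.9237
     = 0.07248500 + 0.17845884
     = 0.25094384

Step 2: Apply Bayes' theorem for P(D|+)
P(D|+) = P(+|D)P(D) / P(+)
       = 0.07248500 / 0.25094384
       = 0.2888


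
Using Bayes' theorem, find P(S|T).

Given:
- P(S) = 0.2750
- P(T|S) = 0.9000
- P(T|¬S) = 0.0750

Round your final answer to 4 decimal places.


Bayes' theorem: P(S|T) = P(T|S) × P(S) / P(T)

Step 1: Calculate P(T) using law of total probability
P(T) = P(T|S)P(S) + P(T|¬S)P(¬S)
     = 0.9000 × 0.2750 + 0.0750 × 0.7250
     = 0.24750000 + 0.05437500
     = 0.30187500

Step 2: Apply Bayes' theorem
P(S|T) = P(T|S) × P(S) / P(T)
       = 0.24750000 / 0.30187500
       = 0.8199


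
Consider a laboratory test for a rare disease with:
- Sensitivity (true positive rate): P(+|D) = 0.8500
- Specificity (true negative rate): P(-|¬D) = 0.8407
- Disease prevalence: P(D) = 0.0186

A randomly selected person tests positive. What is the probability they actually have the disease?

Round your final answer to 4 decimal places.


Let D = has disease, + = positive test

Given:
- P(D) = 0.0186 (prevalence)
- P(+|D) = 0.8500 (sensitivity)
- P(-|¬D) = 0.8407 (specificity)
- P(+|¬D) = 0.1593 (false positive rate = 1 - specificity)

Step 1: Find P(+)
P(+) = P(+|D)P(D) + P(+|¬D)P(¬D)
     = 0.8500 × 0.0186 + 0.1593 × 0.9814
     = 0.01581000 + 0.15633702
     = 0.17214702

Step 2: Apply Bayes' theorem for P(D|+)
P(D|+) = P(+|D)P(D) / P(+)
       = 0.01581000 / 0.17214702
       = 0.0918


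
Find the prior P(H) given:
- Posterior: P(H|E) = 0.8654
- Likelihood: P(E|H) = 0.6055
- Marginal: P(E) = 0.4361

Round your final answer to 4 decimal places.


From Bayes' theorem: P(H|E) = P(E|H) × P(H) / P(E)

Rearranging for P(H):
P(H) = P(H|E) × P(E) / P(E|H)
     = 0.8654 × 0.4361 / 0.6055
     = 0.37740094 / 0.6055
     = 0.6233


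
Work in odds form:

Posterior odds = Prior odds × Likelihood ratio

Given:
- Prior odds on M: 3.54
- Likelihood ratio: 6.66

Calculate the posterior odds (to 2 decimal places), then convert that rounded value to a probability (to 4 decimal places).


Step 1: Calculate posterior odds
Posterior odds = Prior odds × LR
               = 3.54 × 6.66
               = 23.58

Step 2: Convert to probability
P(M|E) = Posterior odds / (1 + Posterior odds)
       = 23.58 / (1 + 23.58)
       = 23.58 / 24.58
       = 0.9593

The evidence increased P(M) from 0.7797 to 0.9593.


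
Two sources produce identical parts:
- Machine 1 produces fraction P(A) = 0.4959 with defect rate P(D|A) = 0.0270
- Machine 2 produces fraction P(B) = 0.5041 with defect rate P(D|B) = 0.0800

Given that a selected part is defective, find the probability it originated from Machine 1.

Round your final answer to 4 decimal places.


Let A = from Machine 1, D = defective

Given:
- P(A) = 0.4959, P(B) = 0.5041
- P(D|A) = 0.0270, P(D|B) = 0.0800

Step 1: Find P(D)
P(D) = P(D|A)P(A) + P(D|B)P(B)
     = 0.0270 × 0.4959 + 0.0800 × 0.5041
     = 0.01338930 + 0.04032800
     = 0.05371730

Step 2: Apply Bayes' theorem
P(A|D) = P(D|A)P(A) / P(D)
       = 0.01338930 / 0.05371730
       = 0.2493


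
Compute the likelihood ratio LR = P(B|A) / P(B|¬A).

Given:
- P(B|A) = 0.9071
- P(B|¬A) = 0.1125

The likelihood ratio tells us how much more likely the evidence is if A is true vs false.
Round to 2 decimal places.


Likelihood Ratio (LR) = P(B|A) / P(B|¬A)

LR = 0.9071 / 0.1125
   = 8.06

The evidence is 8.06 times more likely if A is true than if A is false.
Because LR exceeds 1, B is evidence for A.


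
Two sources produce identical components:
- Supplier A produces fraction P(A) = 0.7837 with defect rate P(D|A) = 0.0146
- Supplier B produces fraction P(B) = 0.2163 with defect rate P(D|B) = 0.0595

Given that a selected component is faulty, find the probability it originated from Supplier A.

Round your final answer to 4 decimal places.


Let A = from Supplier A, D = faulty

Given:
- P(A) = 0.7837, P(B) = 0.2163
- P(D|A) = 0.0146, P(D|B) = 0.0595

Step 1: Find P(D)
P(D) = P(D|A)P(A) + P(D|B)P(B)
     = 0.0146 × 0.7837 + 0.0595 × 0.2163
     = 0.01144202 + 0.01286985
     = 0.02431187

Step 2: Apply Bayes' theorem
P(A|D) = P(D|A)P(A) / P(D)
       = 0.01144202 / 0.02431187
       = 0.4706


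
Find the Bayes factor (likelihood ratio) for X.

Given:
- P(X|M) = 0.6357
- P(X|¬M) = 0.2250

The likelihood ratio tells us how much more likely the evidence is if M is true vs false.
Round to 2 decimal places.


Likelihood Ratio (LR) = P(X|M) / P(X|¬M)

LR = 0.6357 / 0.2250
   = 2.83

The evidence is 2.83 times more likely if M is true than if M is false.
Since LR > 1, the evidence supports M over ¬M.


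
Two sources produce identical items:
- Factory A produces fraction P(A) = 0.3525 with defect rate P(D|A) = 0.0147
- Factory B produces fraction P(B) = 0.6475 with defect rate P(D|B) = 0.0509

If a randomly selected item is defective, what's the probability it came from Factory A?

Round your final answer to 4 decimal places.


Let A = from Factory A, D = defective

Given:
- P(A) = 0.3525, P(B) = 0.6475
- P(D|A) = 0.0147, P(D|B) = 0.0509

Step 1: Find P(D)
P(D) = P(D|A)P(A) + P(D|B)P(B)
     = 0.0147 × 0.3525 + 0.0509 × 0.6475
     = 0.00518175 + 0.03295775
     = 0.03813950

Step 2: Apply Bayes' theorem
P(A|D) = P(D|A)P(A) / P(D)
       = 0.00518175 / 0.03813950
       = 0.1359


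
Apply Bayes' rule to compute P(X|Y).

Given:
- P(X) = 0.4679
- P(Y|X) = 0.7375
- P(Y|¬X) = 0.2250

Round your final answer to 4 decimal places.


Bayes' theorem: P(X|Y) = P(Y|X) × P(X) / P(Y)

Step 1: Calculate P(Y) using law of total probability
P(Y) = P(Y|X)P(X) + P(Y|¬X)P(¬X)
     = 0.7375 × 0.4679 + 0.2250 × 0.5321
     = 0.34507625 + 0.11972250
     = 0.46479875

Step 2: Apply Bayes' theorem
P(X|Y) = P(Y|X) × P(X) / P(Y)
       = 0.34507625 / 0.46479875
       = 0.7424


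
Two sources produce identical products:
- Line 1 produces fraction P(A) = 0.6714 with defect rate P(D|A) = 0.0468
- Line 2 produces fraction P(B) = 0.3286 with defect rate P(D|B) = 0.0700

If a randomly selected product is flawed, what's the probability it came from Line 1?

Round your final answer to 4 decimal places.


Let A = from Line 1, D = flawed

Given:
- P(A) = 0.6714, P(B) = 0.3286
- P(D|A) = 0.0468, P(D|B) = 0.0700

Step 1: Find P(D)
P(D) = P(D|A)P(A) + P(D|B)P(B)
     = 0.0468 × 0.6714 + 0.0700 × 0.3286
     = 0.03142152 + 0.02300200
     = 0.05442352

Step 2: Apply Bayes' theorem
P(A|D) = P(D|A)P(A) / P(D)
       = 0.03142152 / 0.05442352
       = 0.5774


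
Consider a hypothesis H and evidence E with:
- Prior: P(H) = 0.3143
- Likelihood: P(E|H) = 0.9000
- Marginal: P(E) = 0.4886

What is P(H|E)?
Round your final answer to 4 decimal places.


Using Bayes' theorem:

P(H|E) = P(E|H) × P(H) / P(E)
       = 0.9000 × 0.3143 / 0.4886
       = 0.28287000 / 0.4886
       = 0.5789

The evidence strengthens our belief in H.
Prior: 0.3143 → Posterior: 0.5789


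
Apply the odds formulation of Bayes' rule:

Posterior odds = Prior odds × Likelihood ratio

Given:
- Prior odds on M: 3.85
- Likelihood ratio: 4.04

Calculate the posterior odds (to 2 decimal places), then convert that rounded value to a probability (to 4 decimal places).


Step 1: Calculate posterior odds
Posterior odds = Prior odds × LR
               = 3.85 × 4.04
               = 15.55

Step 2: Convert to probability
P(M|E) = Posterior odds / (1 + Posterior odds)
       = 15.55 / (1 + 15.55)
       = 15.55 / 16.55
       = 0.9396

The evidence increased P(M) from 0.7938 to 0.9396.


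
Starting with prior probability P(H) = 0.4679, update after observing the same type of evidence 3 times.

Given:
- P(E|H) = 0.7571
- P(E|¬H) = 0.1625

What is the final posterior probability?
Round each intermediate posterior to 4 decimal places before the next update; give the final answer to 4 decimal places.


Sequential Bayesian updating:

Initial prior: P(H) = 0.4679

Update 1:
  P(E) = 0.7571 × 0.4679 + 0.1625 × 0.5321 = 0.35424709 + 0.08646625 = 0.44071334
  P(H|E) = 0.35424709 / 0.44071334 = 0.8038

Update 2:
  P(E) = 0.7571 × 0.8038 + 0.1625 × 0.1962 = 0.60855698 + 0.03188250 = 0.64043948
  P(H|E) = 0.60855698 / 0.64043948 = 0.9502

Update 3:
  P(E) = 0.7571 × 0.9502 + 0.1625 × 0.0498 = 0.71939642 + 0.00809250 = 0.72748892
  P(H|E) = 0.71939642 / 0.72748892 = 0.9889

Final posterior: 0.9889


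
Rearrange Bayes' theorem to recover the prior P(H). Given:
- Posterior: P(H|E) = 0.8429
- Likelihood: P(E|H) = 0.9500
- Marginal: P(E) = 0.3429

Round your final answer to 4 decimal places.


From Bayes' theorem: P(H|E) = P(E|H) × P(H) / P(E)

Rearranging for P(H):
P(H) = P(H|E) × P(E) / P(E|H)
     = 0.8429 × 0.3429 / 0.9500
     = 0.28903041 / 0.9500
     = 0.3042


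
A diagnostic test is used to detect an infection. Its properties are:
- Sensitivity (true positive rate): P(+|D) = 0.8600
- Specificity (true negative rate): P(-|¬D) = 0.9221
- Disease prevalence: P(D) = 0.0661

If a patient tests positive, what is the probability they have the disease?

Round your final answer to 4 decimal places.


Let D = has disease, + = positive test

Given:
- P(D) = 0.0661 (prevalence)
- P(+|D) = 0.8600 (sensitivity)
- P(-|¬D) = 0.9221 (specificity)
- P(+|¬D) = 0.0779 (false positive rate = 1 - specificity)

Step 1: Find P(+)
P(+) = P(+|D)P(D) + P(+|¬D)P(¬D)
     = 0.8600 × 0.0661 + 0.0779 × 0.9339
     = 0.05684600 + 0.07275081
     = 0.12959681

Step 2: Apply Bayes' theorem for P(D|+)
P(D|+) = P(+|D)P(D) / P(+)
       = 0.05684600 / 0.12959681
       = 0.4386


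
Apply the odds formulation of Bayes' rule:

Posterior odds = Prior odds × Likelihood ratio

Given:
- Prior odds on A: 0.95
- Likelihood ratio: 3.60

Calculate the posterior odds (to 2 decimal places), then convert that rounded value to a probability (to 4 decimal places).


Step 1: Calculate posterior odds
Posterior odds = Prior odds × LR
               = 0.95 × 3.60
               = 3.42

Step 2: Convert to probability
P(A|E) = Posterior odds / (1 + Posterior odds)
       = 3.42 / (1 + 3.42)
       = 3.42 / 4.42
       = 0.7738

The evidence increased P(A) from 0.4872 to 0.7738.


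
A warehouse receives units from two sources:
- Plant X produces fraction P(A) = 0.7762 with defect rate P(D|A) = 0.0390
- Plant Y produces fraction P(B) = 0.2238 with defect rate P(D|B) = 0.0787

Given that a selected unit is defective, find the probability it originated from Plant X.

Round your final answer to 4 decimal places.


Let A = from Plant X, D = defective

Given:
- P(A) = 0.7762, P(B) = 0.2238
- P(D|A) = 0.0390, P(D|B) = 0.0787

Step 1: Find P(D)
P(D) = P(D|A)P(A) + P(D|B)P(B)
     = 0.0390 × 0.7762 + 0.0787 × 0.2238
     = 0.03027180 + 0.01761306
     = 0.04788486

Step 2: Apply Bayes' theorem
P(A|D) = P(D|A)P(A) / P(D)
       = 0.03027180 / 0.04788486
       = 0.6322


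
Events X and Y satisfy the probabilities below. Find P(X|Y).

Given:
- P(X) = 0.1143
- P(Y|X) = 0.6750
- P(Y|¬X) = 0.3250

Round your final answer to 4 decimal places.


Bayes' theorem: P(X|Y) = P(Y|X) × P(X) / P(Y)

Step 1: Calculate P(Y) using law of total probability
P(Y) = P(Y|X)P(X) + P(Y|¬X)P(¬X)
     = 0.6750 × 0.1143 + 0.3250 × 0.8857
     = 0.07715250 + 0.28785250
     = 0.36500500

Step 2: Apply Bayes' theorem
P(X|Y) = P(Y|X) × P(X) / P(Y)
       = 0.07715250 / 0.36500500
       = 0.2114


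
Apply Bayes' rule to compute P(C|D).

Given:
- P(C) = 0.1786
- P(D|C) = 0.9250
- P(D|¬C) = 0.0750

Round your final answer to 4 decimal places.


Bayes' theorem: P(C|D) = P(D|C) × P(C) / P(D)

Step 1: Calculate P(D) using law of total probability
P(D) = P(D|C)P(C) + P(D|¬C)P(¬C)
     = 0.9250 × 0.1786 + 0.0750 × 0.8214
     = 0.16520500 + 0.06160500
     = 0.22681000

Step 2: Apply Bayes' theorem
P(C|D) = P(D|C) × P(C) / P(D)
       = 0.16520500 / 0.22681000
       = 0.7284


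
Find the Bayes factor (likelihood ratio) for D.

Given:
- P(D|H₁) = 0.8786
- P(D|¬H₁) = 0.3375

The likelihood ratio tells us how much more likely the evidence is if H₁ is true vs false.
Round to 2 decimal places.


Likelihood Ratio (LR) = P(D|H₁) / P(D|¬H₁)

LR = 0.8786 / 0.3375
   = 2.60

The evidence is 2.60 times more likely if H₁ is true than if H₁ is false.
LR > 1, so observing D raises the odds in favor of H₁.


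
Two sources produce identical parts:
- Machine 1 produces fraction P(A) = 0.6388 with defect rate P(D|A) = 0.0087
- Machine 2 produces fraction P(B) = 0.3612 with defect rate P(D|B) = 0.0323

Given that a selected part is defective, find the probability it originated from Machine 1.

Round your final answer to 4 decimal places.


Let A = from Machine 1, D = defective

Given:
- P(A) = 0.6388, P(B) = 0.3612
- P(D|A) = 0.0087, P(D|B) = 0.0323

Step 1: Find P(D)
P(D) = P(D|A)P(A) + P(D|B)P(B)
     = 0.0087 × 0.6388 + 0.0323 × 0.3612
     = 0.00555756 + 0.01166676
     = 0.01722432

Step 2: Apply Bayes' theorem
P(A|D) = P(D|A)P(A) / P(D)
       = 0.00555756 / 0.01722432
       = 0.3227


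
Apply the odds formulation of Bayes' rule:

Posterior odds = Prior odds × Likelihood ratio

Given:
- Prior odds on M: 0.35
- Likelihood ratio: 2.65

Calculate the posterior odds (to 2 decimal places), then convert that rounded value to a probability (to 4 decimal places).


Step 1: Calculate posterior odds
Posterior odds = Prior odds × LR
               = 0.35 × 2.65
               = 0.93

Step 2: Convert to probability
P(M|E) = Posterior odds / (1 + Posterior odds)
       = 0.93 / (1 + 0.93)
       = 0.93 / 1.93
       = 0.4819

The evidence increased P(M) from 0.2593 to 0.4819.


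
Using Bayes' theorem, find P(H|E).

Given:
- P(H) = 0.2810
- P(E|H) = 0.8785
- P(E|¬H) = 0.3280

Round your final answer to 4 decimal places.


Bayes' theorem: P(H|E) = P(E|H) × P(H) / P(E)

Step 1: Calculate P(E) using law of total probability
P(E) = P(E|H)P(H) + P(E|¬H)P(¬H)
     = 0.8785 × 0.2810 + 0.3280 × 0.7190
     = 0.24685850 + 0.23583200
     = 0.48269050

Step 2: Apply Bayes' theorem
P(H|E) = P(E|H) × P(H) / P(E)
       = 0.24685850 / 0.48269050
       = 0.5114


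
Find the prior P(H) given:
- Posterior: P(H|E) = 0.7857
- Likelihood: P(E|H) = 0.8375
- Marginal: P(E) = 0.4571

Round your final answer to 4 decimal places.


From Bayes' theorem: P(H|E) = P(E|H) × P(H) / P(E)

Rearranging for P(H):
P(H) = P(H|E) × P(E) / P(E|H)
     = 0.7857 × 0.4571 / 0.8375
     = 0.35914347 / 0.8375
     = 0.4288


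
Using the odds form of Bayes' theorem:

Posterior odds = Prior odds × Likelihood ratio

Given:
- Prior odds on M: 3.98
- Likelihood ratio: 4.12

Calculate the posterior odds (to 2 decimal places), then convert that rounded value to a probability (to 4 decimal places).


Step 1: Calculate posterior odds
Posterior odds = Prior odds × LR
               = 3.98 × 4.12
               = 16.40

Step 2: Convert to probability
P(M|E) = Posterior odds / (1 + Posterior odds)
       = 16.40 / (1 + 16.40)
       = 16.40 / 17.40
       = 0.9425

The evidence increased P(M) from 0.7992 to 0.9425.


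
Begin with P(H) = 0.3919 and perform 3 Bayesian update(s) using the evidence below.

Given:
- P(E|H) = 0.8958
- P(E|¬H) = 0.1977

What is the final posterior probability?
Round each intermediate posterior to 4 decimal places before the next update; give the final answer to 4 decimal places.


Sequential Bayesian updating:

Initial prior: P(H) = 0.3919

Update 1:
  P(E) = 0.8958 × 0.3919 + 0.1977 × 0.6081 = 0.35106402 + 0.12022137 = 0.47128539
  P(H|E) = 0.35106402 / 0.47128539 = 0.7449

Update 2:
  P(E) = 0.8958 × 0.7449 + 0.1977 × 0.2551 = 0.66728142 + 0.05043327 = 0.71771469
  P(H|E) = 0.66728142 / 0.71771469 = 0.9297

Update 3:
  P(E) = 0.8958 × 0.9297 + 0.1977 × 0.0703 = 0.83282526 + 0.01389831 = 0.84672357
  P(H|E) = 0.83282526 / 0.84672357 = 0.9836

Final posterior: 0.9836


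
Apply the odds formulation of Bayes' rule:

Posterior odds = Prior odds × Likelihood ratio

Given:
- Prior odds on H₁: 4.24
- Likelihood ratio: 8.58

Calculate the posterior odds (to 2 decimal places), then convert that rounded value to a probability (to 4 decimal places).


Step 1: Calculate posterior odds
Posterior odds = Prior odds × LR
               = 4.24 × 8.58
               = 36.38

Step 2: Convert to probability
P(H₁|E) = Posterior odds / (1 + Posterior odds)
       = 36.38 / (1 + 36.38)
       = 36.38 / 37.38
       = 0.9732

The evidence increased P(H₁) from 0.8092 to 0.9732.


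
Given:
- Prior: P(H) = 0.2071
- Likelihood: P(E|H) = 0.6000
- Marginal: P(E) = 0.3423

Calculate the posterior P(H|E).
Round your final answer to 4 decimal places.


Using Bayes' theorem:

P(H|E) = P(E|H) × P(H) / P(E)
       = 0.6000 × 0.2071 / 0.3423
       = 0.12426000 / 0.3423
       = 0.3630

The evidence strengthens our belief in H.
Prior: 0.2071 → Posterior: 0.3630


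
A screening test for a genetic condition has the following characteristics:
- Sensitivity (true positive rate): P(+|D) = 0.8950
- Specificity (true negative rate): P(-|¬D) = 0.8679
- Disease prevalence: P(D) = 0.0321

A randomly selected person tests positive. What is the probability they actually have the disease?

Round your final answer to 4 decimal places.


Let D = has disease, + = positive test

Given:
- P(D) = 0.0321 (prevalence)
- P(+|D) = 0.8950 (sensitivity)
- P(-|¬D) = 0.8679 (specificity)
- P(+|¬D) = 0.1321 (false positive rate = 1 - specificity)

Step 1: Find P(+)
P(+) = P(+|D)P(D) + P(+|¬D)P(¬D)
     = 0.8950 × 0.0321 + 0.1321 × 0.9679
     = 0.02872950 + 0.12785959
     = 0.15658909

Step 2: Apply Bayes' theorem for P(D|+)
P(D|+) = P(+|D)P(D) / P(+)
       = 0.02872950 / 0.15658909
       = 0.1835


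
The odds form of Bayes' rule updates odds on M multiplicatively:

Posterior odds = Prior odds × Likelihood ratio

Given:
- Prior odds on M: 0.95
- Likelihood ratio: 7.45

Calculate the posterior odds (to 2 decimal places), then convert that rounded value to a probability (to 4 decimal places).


Step 1: Calculate posterior odds
Posterior odds = Prior odds × LR
               = 0.95 × 7.45
               = 7.08

Step 2: Convert to probability
P(M|E) = Posterior odds / (1 + Posterior odds)
       = 7.08 / (1 + 7.08)
       = 7.08 / 8.08
       = 0.8762

The evidence increased P(M) from 0.4872 to 0.8762.


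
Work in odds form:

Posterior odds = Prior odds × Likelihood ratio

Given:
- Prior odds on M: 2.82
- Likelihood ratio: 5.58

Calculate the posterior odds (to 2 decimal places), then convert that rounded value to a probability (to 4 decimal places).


Step 1: Calculate posterior odds
Posterior odds = Prior odds × LR
               = 2.82 × 5.58
               = 15.74

Step 2: Convert to probability
P(M|E) = Posterior odds / (1 + Posterior odds)
       = 15.74 / (1 + 15.74)
       = 15.74 / 16.74
       = 0.9403

The evidence increased P(M) from 0.7382 to 0.9403.


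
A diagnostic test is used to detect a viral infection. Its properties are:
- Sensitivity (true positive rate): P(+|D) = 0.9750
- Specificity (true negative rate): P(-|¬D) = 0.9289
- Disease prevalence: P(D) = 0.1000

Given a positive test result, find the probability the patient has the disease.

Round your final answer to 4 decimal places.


Let D = has disease, + = positive test

Given:
- P(D) = 0.1000 (prevalence)
- P(+|D) = 0.9750 (sensitivity)
- P(-|¬D) = 0.9289 (specificity)
- P(+|¬D) = 0.0711 (false positive rate = 1 - specificity)

Step 1: Find P(+)
P(+) = P(+|D)P(D) + P(+|¬D)P(¬D)
     = 0.9750 × 0.1000 + 0.0711 × 0.9000
     = 0.09750000 + 0.06399000
     = 0.16149000

Step 2: Apply Bayes' theorem for P(D|+)
P(D|+) = P(+|D)P(D) / P(+)
       = 0.09750000 / 0.16149000
       = 0.6038


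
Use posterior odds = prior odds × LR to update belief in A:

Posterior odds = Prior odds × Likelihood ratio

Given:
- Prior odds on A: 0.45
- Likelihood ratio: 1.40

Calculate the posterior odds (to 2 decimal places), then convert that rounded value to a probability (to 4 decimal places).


Step 1: Calculate posterior odds
Posterior odds = Prior odds × LR
               = 0.45 × 1.40
               = 0.63

Step 2: Convert to probability
P(A|E) = Posterior odds / (1 + Posterior odds)
       = 0.63 / (1 + 0.63)
       = 0.63 / 1.63
       = 0.3865

The evidence increased P(A) from 0.3103 to 0.3865.


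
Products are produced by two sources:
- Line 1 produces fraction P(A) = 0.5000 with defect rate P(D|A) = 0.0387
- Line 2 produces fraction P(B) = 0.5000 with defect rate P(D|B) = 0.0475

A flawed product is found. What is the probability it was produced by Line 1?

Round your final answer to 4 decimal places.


Let A = from Line 1, D = flawed

Given:
- P(A) = 0.5000, P(B) = 0.5000
- P(D|A) = 0.0387, P(D|B) = 0.0475

Step 1: Find P(D)
P(D) = P(D|A)P(A) + P(D|B)P(B)
     = 0.0387 × 0.5000 + 0.0475 × 0.5000
     = 0.01935000 + 0.02375000
     = 0.04310000

Step 2: Apply Bayes' theorem
P(A|D) = P(D|A)P(A) / P(D)
       = 0.01935000 / 0.04310000
       = 0.4490


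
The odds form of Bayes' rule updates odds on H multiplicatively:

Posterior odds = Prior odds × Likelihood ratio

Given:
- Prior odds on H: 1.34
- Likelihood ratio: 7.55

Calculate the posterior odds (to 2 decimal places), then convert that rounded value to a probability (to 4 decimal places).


Step 1: Calculate posterior odds
Posterior odds = Prior odds × LR
               = 1.34 × 7.55
               = 10.12

Step 2: Convert to probability
P(H|E) = Posterior odds / (1 + Posterior odds)
       = 10.12 / (1 + 10.12)
       = 10.12 / 11.12
       = 0.9101

The evidence increased P(H) from 0.5726 to 0.9101.


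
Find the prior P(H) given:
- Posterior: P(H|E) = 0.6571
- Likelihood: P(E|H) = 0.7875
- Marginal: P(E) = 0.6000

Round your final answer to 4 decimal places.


From Bayes' theorem: P(H|E) = P(E|H) × P(H) / P(E)

Rearranging for P(H):
P(H) = P(H|E) × P(E) / P(E|H)
     = 0.6571 × 0.6000 / 0.7875
     = 0.39426000 / 0.7875
     = 0.5006


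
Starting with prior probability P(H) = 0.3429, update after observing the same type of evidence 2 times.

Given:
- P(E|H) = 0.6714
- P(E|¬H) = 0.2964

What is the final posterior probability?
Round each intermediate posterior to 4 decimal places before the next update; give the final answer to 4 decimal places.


Sequential Bayesian updating:

Initial prior: P(H) = 0.3429

Update 1:
  P(E) = 0.6714 × 0.3429 + 0.2964 × 0.6571 = 0.23022306 + 0.19476444 = 0.42498750
  P(H|E) = 0.23022306 / 0.42498750 = 0.5417

Update 2:
  P(E) = 0.6714 × 0.5417 + 0.2964 × 0.4583 = 0.36369738 + 0.13584012 = 0.49953750
  P(H|E) = 0.36369738 / 0.49953750 = 0.7281

Final posterior: 0.7281
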